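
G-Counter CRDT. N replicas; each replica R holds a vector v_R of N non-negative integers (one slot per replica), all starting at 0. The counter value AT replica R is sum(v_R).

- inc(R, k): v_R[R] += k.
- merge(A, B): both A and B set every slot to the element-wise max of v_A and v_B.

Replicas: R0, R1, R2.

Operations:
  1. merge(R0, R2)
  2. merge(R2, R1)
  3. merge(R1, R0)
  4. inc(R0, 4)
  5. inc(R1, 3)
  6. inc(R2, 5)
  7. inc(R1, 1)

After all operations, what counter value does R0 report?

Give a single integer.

Answer: 4

Derivation:
Op 1: merge R0<->R2 -> R0=(0,0,0) R2=(0,0,0)
Op 2: merge R2<->R1 -> R2=(0,0,0) R1=(0,0,0)
Op 3: merge R1<->R0 -> R1=(0,0,0) R0=(0,0,0)
Op 4: inc R0 by 4 -> R0=(4,0,0) value=4
Op 5: inc R1 by 3 -> R1=(0,3,0) value=3
Op 6: inc R2 by 5 -> R2=(0,0,5) value=5
Op 7: inc R1 by 1 -> R1=(0,4,0) value=4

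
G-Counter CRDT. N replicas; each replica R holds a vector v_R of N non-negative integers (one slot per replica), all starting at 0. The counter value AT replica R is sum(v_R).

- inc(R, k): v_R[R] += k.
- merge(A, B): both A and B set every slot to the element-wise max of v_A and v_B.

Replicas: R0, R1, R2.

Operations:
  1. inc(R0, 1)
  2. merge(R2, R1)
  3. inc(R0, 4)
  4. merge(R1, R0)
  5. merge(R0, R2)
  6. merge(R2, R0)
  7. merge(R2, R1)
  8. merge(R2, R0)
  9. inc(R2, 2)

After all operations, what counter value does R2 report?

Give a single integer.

Op 1: inc R0 by 1 -> R0=(1,0,0) value=1
Op 2: merge R2<->R1 -> R2=(0,0,0) R1=(0,0,0)
Op 3: inc R0 by 4 -> R0=(5,0,0) value=5
Op 4: merge R1<->R0 -> R1=(5,0,0) R0=(5,0,0)
Op 5: merge R0<->R2 -> R0=(5,0,0) R2=(5,0,0)
Op 6: merge R2<->R0 -> R2=(5,0,0) R0=(5,0,0)
Op 7: merge R2<->R1 -> R2=(5,0,0) R1=(5,0,0)
Op 8: merge R2<->R0 -> R2=(5,0,0) R0=(5,0,0)
Op 9: inc R2 by 2 -> R2=(5,0,2) value=7

Answer: 7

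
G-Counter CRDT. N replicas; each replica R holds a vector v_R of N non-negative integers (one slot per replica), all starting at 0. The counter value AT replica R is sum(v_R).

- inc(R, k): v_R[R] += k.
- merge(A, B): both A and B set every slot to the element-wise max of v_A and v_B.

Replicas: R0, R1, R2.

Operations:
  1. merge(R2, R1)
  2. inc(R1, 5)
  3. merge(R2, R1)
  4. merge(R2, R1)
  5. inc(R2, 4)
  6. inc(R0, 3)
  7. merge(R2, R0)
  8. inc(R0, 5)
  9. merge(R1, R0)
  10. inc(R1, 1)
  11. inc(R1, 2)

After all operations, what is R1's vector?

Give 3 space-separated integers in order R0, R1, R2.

Op 1: merge R2<->R1 -> R2=(0,0,0) R1=(0,0,0)
Op 2: inc R1 by 5 -> R1=(0,5,0) value=5
Op 3: merge R2<->R1 -> R2=(0,5,0) R1=(0,5,0)
Op 4: merge R2<->R1 -> R2=(0,5,0) R1=(0,5,0)
Op 5: inc R2 by 4 -> R2=(0,5,4) value=9
Op 6: inc R0 by 3 -> R0=(3,0,0) value=3
Op 7: merge R2<->R0 -> R2=(3,5,4) R0=(3,5,4)
Op 8: inc R0 by 5 -> R0=(8,5,4) value=17
Op 9: merge R1<->R0 -> R1=(8,5,4) R0=(8,5,4)
Op 10: inc R1 by 1 -> R1=(8,6,4) value=18
Op 11: inc R1 by 2 -> R1=(8,8,4) value=20

Answer: 8 8 4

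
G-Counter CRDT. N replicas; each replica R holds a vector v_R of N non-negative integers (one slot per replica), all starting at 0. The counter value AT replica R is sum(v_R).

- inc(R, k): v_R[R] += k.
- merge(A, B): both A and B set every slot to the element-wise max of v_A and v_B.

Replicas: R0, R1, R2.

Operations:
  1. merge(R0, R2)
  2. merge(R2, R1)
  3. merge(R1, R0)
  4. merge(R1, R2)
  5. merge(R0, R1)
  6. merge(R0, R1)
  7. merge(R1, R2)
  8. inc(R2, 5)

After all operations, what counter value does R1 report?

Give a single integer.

Answer: 0

Derivation:
Op 1: merge R0<->R2 -> R0=(0,0,0) R2=(0,0,0)
Op 2: merge R2<->R1 -> R2=(0,0,0) R1=(0,0,0)
Op 3: merge R1<->R0 -> R1=(0,0,0) R0=(0,0,0)
Op 4: merge R1<->R2 -> R1=(0,0,0) R2=(0,0,0)
Op 5: merge R0<->R1 -> R0=(0,0,0) R1=(0,0,0)
Op 6: merge R0<->R1 -> R0=(0,0,0) R1=(0,0,0)
Op 7: merge R1<->R2 -> R1=(0,0,0) R2=(0,0,0)
Op 8: inc R2 by 5 -> R2=(0,0,5) value=5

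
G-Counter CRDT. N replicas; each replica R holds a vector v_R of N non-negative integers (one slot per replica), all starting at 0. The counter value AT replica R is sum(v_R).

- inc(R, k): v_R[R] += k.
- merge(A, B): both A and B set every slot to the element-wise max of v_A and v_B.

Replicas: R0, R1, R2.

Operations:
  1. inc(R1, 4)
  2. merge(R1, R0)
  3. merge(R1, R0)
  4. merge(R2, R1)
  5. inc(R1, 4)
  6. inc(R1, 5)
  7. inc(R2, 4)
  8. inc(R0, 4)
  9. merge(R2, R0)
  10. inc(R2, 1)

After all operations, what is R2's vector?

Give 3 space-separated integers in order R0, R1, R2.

Op 1: inc R1 by 4 -> R1=(0,4,0) value=4
Op 2: merge R1<->R0 -> R1=(0,4,0) R0=(0,4,0)
Op 3: merge R1<->R0 -> R1=(0,4,0) R0=(0,4,0)
Op 4: merge R2<->R1 -> R2=(0,4,0) R1=(0,4,0)
Op 5: inc R1 by 4 -> R1=(0,8,0) value=8
Op 6: inc R1 by 5 -> R1=(0,13,0) value=13
Op 7: inc R2 by 4 -> R2=(0,4,4) value=8
Op 8: inc R0 by 4 -> R0=(4,4,0) value=8
Op 9: merge R2<->R0 -> R2=(4,4,4) R0=(4,4,4)
Op 10: inc R2 by 1 -> R2=(4,4,5) value=13

Answer: 4 4 5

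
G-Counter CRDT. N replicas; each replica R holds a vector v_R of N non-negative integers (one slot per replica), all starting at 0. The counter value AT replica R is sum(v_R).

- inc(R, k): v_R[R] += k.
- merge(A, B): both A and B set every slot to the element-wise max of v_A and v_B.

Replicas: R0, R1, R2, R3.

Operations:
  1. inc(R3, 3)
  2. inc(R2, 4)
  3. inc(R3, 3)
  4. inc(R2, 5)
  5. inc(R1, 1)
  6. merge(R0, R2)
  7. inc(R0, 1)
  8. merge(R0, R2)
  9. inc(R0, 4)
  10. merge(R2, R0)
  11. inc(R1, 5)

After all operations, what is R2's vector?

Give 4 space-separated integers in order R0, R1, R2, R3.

Op 1: inc R3 by 3 -> R3=(0,0,0,3) value=3
Op 2: inc R2 by 4 -> R2=(0,0,4,0) value=4
Op 3: inc R3 by 3 -> R3=(0,0,0,6) value=6
Op 4: inc R2 by 5 -> R2=(0,0,9,0) value=9
Op 5: inc R1 by 1 -> R1=(0,1,0,0) value=1
Op 6: merge R0<->R2 -> R0=(0,0,9,0) R2=(0,0,9,0)
Op 7: inc R0 by 1 -> R0=(1,0,9,0) value=10
Op 8: merge R0<->R2 -> R0=(1,0,9,0) R2=(1,0,9,0)
Op 9: inc R0 by 4 -> R0=(5,0,9,0) value=14
Op 10: merge R2<->R0 -> R2=(5,0,9,0) R0=(5,0,9,0)
Op 11: inc R1 by 5 -> R1=(0,6,0,0) value=6

Answer: 5 0 9 0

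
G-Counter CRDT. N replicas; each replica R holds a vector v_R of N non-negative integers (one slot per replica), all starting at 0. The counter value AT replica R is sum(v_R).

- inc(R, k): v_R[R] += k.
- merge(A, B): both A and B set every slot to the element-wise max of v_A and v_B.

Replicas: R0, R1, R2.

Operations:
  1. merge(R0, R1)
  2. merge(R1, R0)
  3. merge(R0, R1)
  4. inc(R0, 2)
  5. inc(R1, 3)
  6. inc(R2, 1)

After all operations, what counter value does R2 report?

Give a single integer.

Op 1: merge R0<->R1 -> R0=(0,0,0) R1=(0,0,0)
Op 2: merge R1<->R0 -> R1=(0,0,0) R0=(0,0,0)
Op 3: merge R0<->R1 -> R0=(0,0,0) R1=(0,0,0)
Op 4: inc R0 by 2 -> R0=(2,0,0) value=2
Op 5: inc R1 by 3 -> R1=(0,3,0) value=3
Op 6: inc R2 by 1 -> R2=(0,0,1) value=1

Answer: 1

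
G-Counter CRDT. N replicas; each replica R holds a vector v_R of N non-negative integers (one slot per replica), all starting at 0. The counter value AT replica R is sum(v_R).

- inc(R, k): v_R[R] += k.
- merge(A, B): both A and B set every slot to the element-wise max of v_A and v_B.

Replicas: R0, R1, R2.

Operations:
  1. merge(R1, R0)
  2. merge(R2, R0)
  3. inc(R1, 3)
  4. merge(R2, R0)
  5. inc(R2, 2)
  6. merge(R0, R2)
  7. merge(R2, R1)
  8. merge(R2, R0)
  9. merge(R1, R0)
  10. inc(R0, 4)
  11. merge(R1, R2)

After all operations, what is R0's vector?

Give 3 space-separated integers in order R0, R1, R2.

Answer: 4 3 2

Derivation:
Op 1: merge R1<->R0 -> R1=(0,0,0) R0=(0,0,0)
Op 2: merge R2<->R0 -> R2=(0,0,0) R0=(0,0,0)
Op 3: inc R1 by 3 -> R1=(0,3,0) value=3
Op 4: merge R2<->R0 -> R2=(0,0,0) R0=(0,0,0)
Op 5: inc R2 by 2 -> R2=(0,0,2) value=2
Op 6: merge R0<->R2 -> R0=(0,0,2) R2=(0,0,2)
Op 7: merge R2<->R1 -> R2=(0,3,2) R1=(0,3,2)
Op 8: merge R2<->R0 -> R2=(0,3,2) R0=(0,3,2)
Op 9: merge R1<->R0 -> R1=(0,3,2) R0=(0,3,2)
Op 10: inc R0 by 4 -> R0=(4,3,2) value=9
Op 11: merge R1<->R2 -> R1=(0,3,2) R2=(0,3,2)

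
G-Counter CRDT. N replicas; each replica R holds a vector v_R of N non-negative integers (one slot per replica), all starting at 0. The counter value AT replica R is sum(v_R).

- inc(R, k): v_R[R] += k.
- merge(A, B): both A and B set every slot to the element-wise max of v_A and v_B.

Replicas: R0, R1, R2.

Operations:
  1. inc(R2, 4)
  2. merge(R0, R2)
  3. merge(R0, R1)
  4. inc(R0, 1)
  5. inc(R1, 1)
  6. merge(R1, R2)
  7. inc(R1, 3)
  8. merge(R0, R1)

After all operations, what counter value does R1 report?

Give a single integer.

Answer: 9

Derivation:
Op 1: inc R2 by 4 -> R2=(0,0,4) value=4
Op 2: merge R0<->R2 -> R0=(0,0,4) R2=(0,0,4)
Op 3: merge R0<->R1 -> R0=(0,0,4) R1=(0,0,4)
Op 4: inc R0 by 1 -> R0=(1,0,4) value=5
Op 5: inc R1 by 1 -> R1=(0,1,4) value=5
Op 6: merge R1<->R2 -> R1=(0,1,4) R2=(0,1,4)
Op 7: inc R1 by 3 -> R1=(0,4,4) value=8
Op 8: merge R0<->R1 -> R0=(1,4,4) R1=(1,4,4)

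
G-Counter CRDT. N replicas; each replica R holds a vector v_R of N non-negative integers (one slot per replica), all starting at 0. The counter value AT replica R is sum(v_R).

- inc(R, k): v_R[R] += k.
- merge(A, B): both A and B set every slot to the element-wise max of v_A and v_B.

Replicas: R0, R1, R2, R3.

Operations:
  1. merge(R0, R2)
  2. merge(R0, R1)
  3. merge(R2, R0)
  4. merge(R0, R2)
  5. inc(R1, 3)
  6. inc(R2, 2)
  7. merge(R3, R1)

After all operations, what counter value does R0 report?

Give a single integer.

Op 1: merge R0<->R2 -> R0=(0,0,0,0) R2=(0,0,0,0)
Op 2: merge R0<->R1 -> R0=(0,0,0,0) R1=(0,0,0,0)
Op 3: merge R2<->R0 -> R2=(0,0,0,0) R0=(0,0,0,0)
Op 4: merge R0<->R2 -> R0=(0,0,0,0) R2=(0,0,0,0)
Op 5: inc R1 by 3 -> R1=(0,3,0,0) value=3
Op 6: inc R2 by 2 -> R2=(0,0,2,0) value=2
Op 7: merge R3<->R1 -> R3=(0,3,0,0) R1=(0,3,0,0)

Answer: 0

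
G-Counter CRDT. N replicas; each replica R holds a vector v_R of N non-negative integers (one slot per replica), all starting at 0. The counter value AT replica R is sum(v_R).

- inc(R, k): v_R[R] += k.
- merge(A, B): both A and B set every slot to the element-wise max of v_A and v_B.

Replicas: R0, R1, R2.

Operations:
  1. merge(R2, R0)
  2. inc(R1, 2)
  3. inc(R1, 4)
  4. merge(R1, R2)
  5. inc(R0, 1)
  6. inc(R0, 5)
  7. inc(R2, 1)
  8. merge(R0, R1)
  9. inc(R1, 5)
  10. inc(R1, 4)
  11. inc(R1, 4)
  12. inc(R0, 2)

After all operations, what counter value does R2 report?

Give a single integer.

Answer: 7

Derivation:
Op 1: merge R2<->R0 -> R2=(0,0,0) R0=(0,0,0)
Op 2: inc R1 by 2 -> R1=(0,2,0) value=2
Op 3: inc R1 by 4 -> R1=(0,6,0) value=6
Op 4: merge R1<->R2 -> R1=(0,6,0) R2=(0,6,0)
Op 5: inc R0 by 1 -> R0=(1,0,0) value=1
Op 6: inc R0 by 5 -> R0=(6,0,0) value=6
Op 7: inc R2 by 1 -> R2=(0,6,1) value=7
Op 8: merge R0<->R1 -> R0=(6,6,0) R1=(6,6,0)
Op 9: inc R1 by 5 -> R1=(6,11,0) value=17
Op 10: inc R1 by 4 -> R1=(6,15,0) value=21
Op 11: inc R1 by 4 -> R1=(6,19,0) value=25
Op 12: inc R0 by 2 -> R0=(8,6,0) value=14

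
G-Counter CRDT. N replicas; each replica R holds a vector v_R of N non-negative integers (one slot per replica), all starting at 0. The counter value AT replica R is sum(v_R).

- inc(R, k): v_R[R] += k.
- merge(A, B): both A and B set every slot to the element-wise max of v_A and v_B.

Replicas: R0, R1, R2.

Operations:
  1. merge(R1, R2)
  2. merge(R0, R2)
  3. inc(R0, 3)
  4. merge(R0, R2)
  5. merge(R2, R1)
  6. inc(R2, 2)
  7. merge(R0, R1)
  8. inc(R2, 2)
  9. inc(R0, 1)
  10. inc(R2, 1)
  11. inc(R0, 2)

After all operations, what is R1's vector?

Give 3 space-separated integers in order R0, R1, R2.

Answer: 3 0 0

Derivation:
Op 1: merge R1<->R2 -> R1=(0,0,0) R2=(0,0,0)
Op 2: merge R0<->R2 -> R0=(0,0,0) R2=(0,0,0)
Op 3: inc R0 by 3 -> R0=(3,0,0) value=3
Op 4: merge R0<->R2 -> R0=(3,0,0) R2=(3,0,0)
Op 5: merge R2<->R1 -> R2=(3,0,0) R1=(3,0,0)
Op 6: inc R2 by 2 -> R2=(3,0,2) value=5
Op 7: merge R0<->R1 -> R0=(3,0,0) R1=(3,0,0)
Op 8: inc R2 by 2 -> R2=(3,0,4) value=7
Op 9: inc R0 by 1 -> R0=(4,0,0) value=4
Op 10: inc R2 by 1 -> R2=(3,0,5) value=8
Op 11: inc R0 by 2 -> R0=(6,0,0) value=6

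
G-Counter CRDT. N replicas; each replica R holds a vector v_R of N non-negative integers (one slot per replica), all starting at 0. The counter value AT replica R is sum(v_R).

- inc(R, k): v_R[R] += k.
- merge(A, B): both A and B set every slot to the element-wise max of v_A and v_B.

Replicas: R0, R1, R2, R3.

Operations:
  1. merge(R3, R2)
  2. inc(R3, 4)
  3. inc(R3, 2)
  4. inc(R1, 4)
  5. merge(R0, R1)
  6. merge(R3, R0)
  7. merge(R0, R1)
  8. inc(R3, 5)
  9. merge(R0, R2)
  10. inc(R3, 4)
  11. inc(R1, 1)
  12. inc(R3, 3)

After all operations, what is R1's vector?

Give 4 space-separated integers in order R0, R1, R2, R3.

Op 1: merge R3<->R2 -> R3=(0,0,0,0) R2=(0,0,0,0)
Op 2: inc R3 by 4 -> R3=(0,0,0,4) value=4
Op 3: inc R3 by 2 -> R3=(0,0,0,6) value=6
Op 4: inc R1 by 4 -> R1=(0,4,0,0) value=4
Op 5: merge R0<->R1 -> R0=(0,4,0,0) R1=(0,4,0,0)
Op 6: merge R3<->R0 -> R3=(0,4,0,6) R0=(0,4,0,6)
Op 7: merge R0<->R1 -> R0=(0,4,0,6) R1=(0,4,0,6)
Op 8: inc R3 by 5 -> R3=(0,4,0,11) value=15
Op 9: merge R0<->R2 -> R0=(0,4,0,6) R2=(0,4,0,6)
Op 10: inc R3 by 4 -> R3=(0,4,0,15) value=19
Op 11: inc R1 by 1 -> R1=(0,5,0,6) value=11
Op 12: inc R3 by 3 -> R3=(0,4,0,18) value=22

Answer: 0 5 0 6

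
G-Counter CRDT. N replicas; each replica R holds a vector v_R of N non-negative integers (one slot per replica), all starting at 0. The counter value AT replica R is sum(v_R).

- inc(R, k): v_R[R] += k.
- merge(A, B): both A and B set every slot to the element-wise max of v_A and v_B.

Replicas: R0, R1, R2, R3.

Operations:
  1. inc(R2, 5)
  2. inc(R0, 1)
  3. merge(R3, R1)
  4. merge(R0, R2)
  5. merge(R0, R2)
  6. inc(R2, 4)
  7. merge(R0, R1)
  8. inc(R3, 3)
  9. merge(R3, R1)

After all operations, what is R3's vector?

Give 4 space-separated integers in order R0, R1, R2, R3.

Answer: 1 0 5 3

Derivation:
Op 1: inc R2 by 5 -> R2=(0,0,5,0) value=5
Op 2: inc R0 by 1 -> R0=(1,0,0,0) value=1
Op 3: merge R3<->R1 -> R3=(0,0,0,0) R1=(0,0,0,0)
Op 4: merge R0<->R2 -> R0=(1,0,5,0) R2=(1,0,5,0)
Op 5: merge R0<->R2 -> R0=(1,0,5,0) R2=(1,0,5,0)
Op 6: inc R2 by 4 -> R2=(1,0,9,0) value=10
Op 7: merge R0<->R1 -> R0=(1,0,5,0) R1=(1,0,5,0)
Op 8: inc R3 by 3 -> R3=(0,0,0,3) value=3
Op 9: merge R3<->R1 -> R3=(1,0,5,3) R1=(1,0,5,3)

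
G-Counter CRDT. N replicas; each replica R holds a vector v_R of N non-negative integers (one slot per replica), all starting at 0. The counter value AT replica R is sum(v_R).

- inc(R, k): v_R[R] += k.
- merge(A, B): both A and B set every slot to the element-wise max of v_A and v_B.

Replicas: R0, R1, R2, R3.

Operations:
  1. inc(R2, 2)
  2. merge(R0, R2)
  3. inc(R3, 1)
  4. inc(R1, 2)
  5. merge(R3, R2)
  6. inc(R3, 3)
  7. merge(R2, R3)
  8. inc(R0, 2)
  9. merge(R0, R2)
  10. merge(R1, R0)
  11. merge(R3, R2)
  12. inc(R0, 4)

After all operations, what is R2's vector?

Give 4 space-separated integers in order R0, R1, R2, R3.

Op 1: inc R2 by 2 -> R2=(0,0,2,0) value=2
Op 2: merge R0<->R2 -> R0=(0,0,2,0) R2=(0,0,2,0)
Op 3: inc R3 by 1 -> R3=(0,0,0,1) value=1
Op 4: inc R1 by 2 -> R1=(0,2,0,0) value=2
Op 5: merge R3<->R2 -> R3=(0,0,2,1) R2=(0,0,2,1)
Op 6: inc R3 by 3 -> R3=(0,0,2,4) value=6
Op 7: merge R2<->R3 -> R2=(0,0,2,4) R3=(0,0,2,4)
Op 8: inc R0 by 2 -> R0=(2,0,2,0) value=4
Op 9: merge R0<->R2 -> R0=(2,0,2,4) R2=(2,0,2,4)
Op 10: merge R1<->R0 -> R1=(2,2,2,4) R0=(2,2,2,4)
Op 11: merge R3<->R2 -> R3=(2,0,2,4) R2=(2,0,2,4)
Op 12: inc R0 by 4 -> R0=(6,2,2,4) value=14

Answer: 2 0 2 4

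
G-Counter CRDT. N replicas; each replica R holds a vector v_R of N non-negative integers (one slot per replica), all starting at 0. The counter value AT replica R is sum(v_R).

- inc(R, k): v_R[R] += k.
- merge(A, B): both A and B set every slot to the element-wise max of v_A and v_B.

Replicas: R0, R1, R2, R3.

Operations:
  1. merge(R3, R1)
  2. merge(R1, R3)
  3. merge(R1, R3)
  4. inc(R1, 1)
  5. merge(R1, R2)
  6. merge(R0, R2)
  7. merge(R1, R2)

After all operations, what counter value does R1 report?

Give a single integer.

Op 1: merge R3<->R1 -> R3=(0,0,0,0) R1=(0,0,0,0)
Op 2: merge R1<->R3 -> R1=(0,0,0,0) R3=(0,0,0,0)
Op 3: merge R1<->R3 -> R1=(0,0,0,0) R3=(0,0,0,0)
Op 4: inc R1 by 1 -> R1=(0,1,0,0) value=1
Op 5: merge R1<->R2 -> R1=(0,1,0,0) R2=(0,1,0,0)
Op 6: merge R0<->R2 -> R0=(0,1,0,0) R2=(0,1,0,0)
Op 7: merge R1<->R2 -> R1=(0,1,0,0) R2=(0,1,0,0)

Answer: 1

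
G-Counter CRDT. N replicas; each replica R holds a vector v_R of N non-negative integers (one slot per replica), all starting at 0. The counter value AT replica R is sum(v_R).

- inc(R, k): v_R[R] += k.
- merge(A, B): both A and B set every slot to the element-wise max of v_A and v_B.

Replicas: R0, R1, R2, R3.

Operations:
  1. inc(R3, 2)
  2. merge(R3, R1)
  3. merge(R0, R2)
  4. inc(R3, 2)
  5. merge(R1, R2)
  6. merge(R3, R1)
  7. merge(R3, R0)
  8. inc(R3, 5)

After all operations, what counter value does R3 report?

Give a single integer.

Op 1: inc R3 by 2 -> R3=(0,0,0,2) value=2
Op 2: merge R3<->R1 -> R3=(0,0,0,2) R1=(0,0,0,2)
Op 3: merge R0<->R2 -> R0=(0,0,0,0) R2=(0,0,0,0)
Op 4: inc R3 by 2 -> R3=(0,0,0,4) value=4
Op 5: merge R1<->R2 -> R1=(0,0,0,2) R2=(0,0,0,2)
Op 6: merge R3<->R1 -> R3=(0,0,0,4) R1=(0,0,0,4)
Op 7: merge R3<->R0 -> R3=(0,0,0,4) R0=(0,0,0,4)
Op 8: inc R3 by 5 -> R3=(0,0,0,9) value=9

Answer: 9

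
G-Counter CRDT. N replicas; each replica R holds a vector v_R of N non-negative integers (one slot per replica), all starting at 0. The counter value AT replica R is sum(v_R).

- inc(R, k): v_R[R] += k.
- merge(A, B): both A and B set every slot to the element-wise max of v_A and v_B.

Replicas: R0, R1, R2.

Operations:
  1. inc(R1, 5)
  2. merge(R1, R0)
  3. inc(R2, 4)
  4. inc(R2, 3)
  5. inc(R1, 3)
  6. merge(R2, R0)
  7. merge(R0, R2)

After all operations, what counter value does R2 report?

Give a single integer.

Answer: 12

Derivation:
Op 1: inc R1 by 5 -> R1=(0,5,0) value=5
Op 2: merge R1<->R0 -> R1=(0,5,0) R0=(0,5,0)
Op 3: inc R2 by 4 -> R2=(0,0,4) value=4
Op 4: inc R2 by 3 -> R2=(0,0,7) value=7
Op 5: inc R1 by 3 -> R1=(0,8,0) value=8
Op 6: merge R2<->R0 -> R2=(0,5,7) R0=(0,5,7)
Op 7: merge R0<->R2 -> R0=(0,5,7) R2=(0,5,7)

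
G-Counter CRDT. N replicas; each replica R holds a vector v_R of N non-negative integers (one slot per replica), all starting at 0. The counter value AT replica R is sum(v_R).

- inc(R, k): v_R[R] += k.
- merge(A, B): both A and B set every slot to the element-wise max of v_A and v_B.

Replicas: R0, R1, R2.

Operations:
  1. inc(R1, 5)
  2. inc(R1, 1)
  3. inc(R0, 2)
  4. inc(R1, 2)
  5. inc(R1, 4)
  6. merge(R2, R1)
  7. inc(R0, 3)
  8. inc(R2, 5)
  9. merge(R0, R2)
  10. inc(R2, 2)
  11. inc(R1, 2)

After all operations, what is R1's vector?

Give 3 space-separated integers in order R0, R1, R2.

Op 1: inc R1 by 5 -> R1=(0,5,0) value=5
Op 2: inc R1 by 1 -> R1=(0,6,0) value=6
Op 3: inc R0 by 2 -> R0=(2,0,0) value=2
Op 4: inc R1 by 2 -> R1=(0,8,0) value=8
Op 5: inc R1 by 4 -> R1=(0,12,0) value=12
Op 6: merge R2<->R1 -> R2=(0,12,0) R1=(0,12,0)
Op 7: inc R0 by 3 -> R0=(5,0,0) value=5
Op 8: inc R2 by 5 -> R2=(0,12,5) value=17
Op 9: merge R0<->R2 -> R0=(5,12,5) R2=(5,12,5)
Op 10: inc R2 by 2 -> R2=(5,12,7) value=24
Op 11: inc R1 by 2 -> R1=(0,14,0) value=14

Answer: 0 14 0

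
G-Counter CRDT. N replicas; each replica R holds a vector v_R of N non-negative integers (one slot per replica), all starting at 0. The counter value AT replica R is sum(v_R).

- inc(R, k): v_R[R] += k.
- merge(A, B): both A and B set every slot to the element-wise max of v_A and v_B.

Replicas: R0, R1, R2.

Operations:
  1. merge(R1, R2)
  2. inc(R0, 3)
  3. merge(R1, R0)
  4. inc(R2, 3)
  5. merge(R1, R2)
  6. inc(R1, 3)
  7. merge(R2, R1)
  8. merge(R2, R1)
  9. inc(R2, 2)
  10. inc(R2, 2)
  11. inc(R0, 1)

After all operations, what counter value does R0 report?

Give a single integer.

Op 1: merge R1<->R2 -> R1=(0,0,0) R2=(0,0,0)
Op 2: inc R0 by 3 -> R0=(3,0,0) value=3
Op 3: merge R1<->R0 -> R1=(3,0,0) R0=(3,0,0)
Op 4: inc R2 by 3 -> R2=(0,0,3) value=3
Op 5: merge R1<->R2 -> R1=(3,0,3) R2=(3,0,3)
Op 6: inc R1 by 3 -> R1=(3,3,3) value=9
Op 7: merge R2<->R1 -> R2=(3,3,3) R1=(3,3,3)
Op 8: merge R2<->R1 -> R2=(3,3,3) R1=(3,3,3)
Op 9: inc R2 by 2 -> R2=(3,3,5) value=11
Op 10: inc R2 by 2 -> R2=(3,3,7) value=13
Op 11: inc R0 by 1 -> R0=(4,0,0) value=4

Answer: 4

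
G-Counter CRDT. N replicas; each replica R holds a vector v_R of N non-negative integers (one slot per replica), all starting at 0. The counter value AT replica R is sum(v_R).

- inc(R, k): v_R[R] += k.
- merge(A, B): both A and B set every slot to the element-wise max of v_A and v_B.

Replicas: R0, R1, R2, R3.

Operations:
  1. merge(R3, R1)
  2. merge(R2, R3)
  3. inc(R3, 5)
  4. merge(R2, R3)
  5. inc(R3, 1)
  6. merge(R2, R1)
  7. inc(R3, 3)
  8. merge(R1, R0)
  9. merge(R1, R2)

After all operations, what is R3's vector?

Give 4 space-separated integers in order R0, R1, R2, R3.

Op 1: merge R3<->R1 -> R3=(0,0,0,0) R1=(0,0,0,0)
Op 2: merge R2<->R3 -> R2=(0,0,0,0) R3=(0,0,0,0)
Op 3: inc R3 by 5 -> R3=(0,0,0,5) value=5
Op 4: merge R2<->R3 -> R2=(0,0,0,5) R3=(0,0,0,5)
Op 5: inc R3 by 1 -> R3=(0,0,0,6) value=6
Op 6: merge R2<->R1 -> R2=(0,0,0,5) R1=(0,0,0,5)
Op 7: inc R3 by 3 -> R3=(0,0,0,9) value=9
Op 8: merge R1<->R0 -> R1=(0,0,0,5) R0=(0,0,0,5)
Op 9: merge R1<->R2 -> R1=(0,0,0,5) R2=(0,0,0,5)

Answer: 0 0 0 9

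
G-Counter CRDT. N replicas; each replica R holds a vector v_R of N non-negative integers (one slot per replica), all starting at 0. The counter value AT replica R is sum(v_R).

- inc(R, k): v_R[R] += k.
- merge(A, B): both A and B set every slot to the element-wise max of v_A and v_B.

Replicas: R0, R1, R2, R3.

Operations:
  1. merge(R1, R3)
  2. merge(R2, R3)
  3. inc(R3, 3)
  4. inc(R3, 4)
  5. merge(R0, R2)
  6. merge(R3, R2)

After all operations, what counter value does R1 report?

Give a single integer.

Answer: 0

Derivation:
Op 1: merge R1<->R3 -> R1=(0,0,0,0) R3=(0,0,0,0)
Op 2: merge R2<->R3 -> R2=(0,0,0,0) R3=(0,0,0,0)
Op 3: inc R3 by 3 -> R3=(0,0,0,3) value=3
Op 4: inc R3 by 4 -> R3=(0,0,0,7) value=7
Op 5: merge R0<->R2 -> R0=(0,0,0,0) R2=(0,0,0,0)
Op 6: merge R3<->R2 -> R3=(0,0,0,7) R2=(0,0,0,7)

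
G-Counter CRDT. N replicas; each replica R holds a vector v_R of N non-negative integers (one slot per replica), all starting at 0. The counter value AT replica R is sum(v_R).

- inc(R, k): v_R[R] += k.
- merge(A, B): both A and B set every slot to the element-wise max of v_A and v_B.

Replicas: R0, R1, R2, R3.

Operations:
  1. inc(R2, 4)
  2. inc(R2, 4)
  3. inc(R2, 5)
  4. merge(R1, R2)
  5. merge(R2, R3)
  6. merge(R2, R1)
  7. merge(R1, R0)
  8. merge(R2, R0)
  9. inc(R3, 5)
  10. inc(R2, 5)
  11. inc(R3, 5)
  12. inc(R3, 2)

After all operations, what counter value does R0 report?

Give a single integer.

Answer: 13

Derivation:
Op 1: inc R2 by 4 -> R2=(0,0,4,0) value=4
Op 2: inc R2 by 4 -> R2=(0,0,8,0) value=8
Op 3: inc R2 by 5 -> R2=(0,0,13,0) value=13
Op 4: merge R1<->R2 -> R1=(0,0,13,0) R2=(0,0,13,0)
Op 5: merge R2<->R3 -> R2=(0,0,13,0) R3=(0,0,13,0)
Op 6: merge R2<->R1 -> R2=(0,0,13,0) R1=(0,0,13,0)
Op 7: merge R1<->R0 -> R1=(0,0,13,0) R0=(0,0,13,0)
Op 8: merge R2<->R0 -> R2=(0,0,13,0) R0=(0,0,13,0)
Op 9: inc R3 by 5 -> R3=(0,0,13,5) value=18
Op 10: inc R2 by 5 -> R2=(0,0,18,0) value=18
Op 11: inc R3 by 5 -> R3=(0,0,13,10) value=23
Op 12: inc R3 by 2 -> R3=(0,0,13,12) value=25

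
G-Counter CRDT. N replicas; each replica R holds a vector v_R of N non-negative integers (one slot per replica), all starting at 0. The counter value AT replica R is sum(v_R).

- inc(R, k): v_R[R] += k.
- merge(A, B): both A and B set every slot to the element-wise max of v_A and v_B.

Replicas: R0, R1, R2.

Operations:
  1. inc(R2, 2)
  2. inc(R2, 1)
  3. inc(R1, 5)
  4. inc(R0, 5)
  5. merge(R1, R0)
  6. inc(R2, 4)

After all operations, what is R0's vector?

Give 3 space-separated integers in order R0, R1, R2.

Answer: 5 5 0

Derivation:
Op 1: inc R2 by 2 -> R2=(0,0,2) value=2
Op 2: inc R2 by 1 -> R2=(0,0,3) value=3
Op 3: inc R1 by 5 -> R1=(0,5,0) value=5
Op 4: inc R0 by 5 -> R0=(5,0,0) value=5
Op 5: merge R1<->R0 -> R1=(5,5,0) R0=(5,5,0)
Op 6: inc R2 by 4 -> R2=(0,0,7) value=7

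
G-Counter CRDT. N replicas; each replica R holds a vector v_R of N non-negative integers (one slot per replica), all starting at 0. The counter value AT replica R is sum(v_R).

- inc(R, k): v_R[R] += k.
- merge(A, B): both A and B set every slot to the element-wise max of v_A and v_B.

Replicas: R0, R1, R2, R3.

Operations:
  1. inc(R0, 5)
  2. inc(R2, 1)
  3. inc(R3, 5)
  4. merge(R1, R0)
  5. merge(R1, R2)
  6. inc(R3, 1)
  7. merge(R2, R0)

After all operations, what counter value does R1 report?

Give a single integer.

Answer: 6

Derivation:
Op 1: inc R0 by 5 -> R0=(5,0,0,0) value=5
Op 2: inc R2 by 1 -> R2=(0,0,1,0) value=1
Op 3: inc R3 by 5 -> R3=(0,0,0,5) value=5
Op 4: merge R1<->R0 -> R1=(5,0,0,0) R0=(5,0,0,0)
Op 5: merge R1<->R2 -> R1=(5,0,1,0) R2=(5,0,1,0)
Op 6: inc R3 by 1 -> R3=(0,0,0,6) value=6
Op 7: merge R2<->R0 -> R2=(5,0,1,0) R0=(5,0,1,0)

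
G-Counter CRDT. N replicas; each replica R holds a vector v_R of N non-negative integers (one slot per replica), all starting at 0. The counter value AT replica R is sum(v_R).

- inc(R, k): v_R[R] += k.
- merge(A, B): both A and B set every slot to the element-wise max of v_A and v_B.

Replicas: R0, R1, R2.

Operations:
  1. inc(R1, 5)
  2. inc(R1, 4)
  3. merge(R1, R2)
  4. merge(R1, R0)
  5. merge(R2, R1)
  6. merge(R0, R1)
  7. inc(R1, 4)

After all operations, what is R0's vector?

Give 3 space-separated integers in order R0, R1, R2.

Answer: 0 9 0

Derivation:
Op 1: inc R1 by 5 -> R1=(0,5,0) value=5
Op 2: inc R1 by 4 -> R1=(0,9,0) value=9
Op 3: merge R1<->R2 -> R1=(0,9,0) R2=(0,9,0)
Op 4: merge R1<->R0 -> R1=(0,9,0) R0=(0,9,0)
Op 5: merge R2<->R1 -> R2=(0,9,0) R1=(0,9,0)
Op 6: merge R0<->R1 -> R0=(0,9,0) R1=(0,9,0)
Op 7: inc R1 by 4 -> R1=(0,13,0) value=13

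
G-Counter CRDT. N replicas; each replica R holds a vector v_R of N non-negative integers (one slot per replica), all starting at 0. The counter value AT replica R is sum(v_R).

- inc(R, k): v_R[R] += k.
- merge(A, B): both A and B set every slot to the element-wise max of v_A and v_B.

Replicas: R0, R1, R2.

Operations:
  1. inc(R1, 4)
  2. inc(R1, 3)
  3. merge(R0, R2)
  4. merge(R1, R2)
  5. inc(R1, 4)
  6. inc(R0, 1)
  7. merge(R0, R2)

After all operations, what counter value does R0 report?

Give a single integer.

Answer: 8

Derivation:
Op 1: inc R1 by 4 -> R1=(0,4,0) value=4
Op 2: inc R1 by 3 -> R1=(0,7,0) value=7
Op 3: merge R0<->R2 -> R0=(0,0,0) R2=(0,0,0)
Op 4: merge R1<->R2 -> R1=(0,7,0) R2=(0,7,0)
Op 5: inc R1 by 4 -> R1=(0,11,0) value=11
Op 6: inc R0 by 1 -> R0=(1,0,0) value=1
Op 7: merge R0<->R2 -> R0=(1,7,0) R2=(1,7,0)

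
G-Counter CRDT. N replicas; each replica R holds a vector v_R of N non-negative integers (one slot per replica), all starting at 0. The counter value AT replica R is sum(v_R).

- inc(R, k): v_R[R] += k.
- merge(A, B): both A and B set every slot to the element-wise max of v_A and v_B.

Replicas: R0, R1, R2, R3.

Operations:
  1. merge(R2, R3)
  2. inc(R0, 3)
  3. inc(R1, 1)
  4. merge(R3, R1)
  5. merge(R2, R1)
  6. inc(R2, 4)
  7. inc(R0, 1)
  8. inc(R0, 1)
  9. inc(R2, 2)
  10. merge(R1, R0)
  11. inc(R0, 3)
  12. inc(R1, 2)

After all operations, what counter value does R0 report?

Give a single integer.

Answer: 9

Derivation:
Op 1: merge R2<->R3 -> R2=(0,0,0,0) R3=(0,0,0,0)
Op 2: inc R0 by 3 -> R0=(3,0,0,0) value=3
Op 3: inc R1 by 1 -> R1=(0,1,0,0) value=1
Op 4: merge R3<->R1 -> R3=(0,1,0,0) R1=(0,1,0,0)
Op 5: merge R2<->R1 -> R2=(0,1,0,0) R1=(0,1,0,0)
Op 6: inc R2 by 4 -> R2=(0,1,4,0) value=5
Op 7: inc R0 by 1 -> R0=(4,0,0,0) value=4
Op 8: inc R0 by 1 -> R0=(5,0,0,0) value=5
Op 9: inc R2 by 2 -> R2=(0,1,6,0) value=7
Op 10: merge R1<->R0 -> R1=(5,1,0,0) R0=(5,1,0,0)
Op 11: inc R0 by 3 -> R0=(8,1,0,0) value=9
Op 12: inc R1 by 2 -> R1=(5,3,0,0) value=8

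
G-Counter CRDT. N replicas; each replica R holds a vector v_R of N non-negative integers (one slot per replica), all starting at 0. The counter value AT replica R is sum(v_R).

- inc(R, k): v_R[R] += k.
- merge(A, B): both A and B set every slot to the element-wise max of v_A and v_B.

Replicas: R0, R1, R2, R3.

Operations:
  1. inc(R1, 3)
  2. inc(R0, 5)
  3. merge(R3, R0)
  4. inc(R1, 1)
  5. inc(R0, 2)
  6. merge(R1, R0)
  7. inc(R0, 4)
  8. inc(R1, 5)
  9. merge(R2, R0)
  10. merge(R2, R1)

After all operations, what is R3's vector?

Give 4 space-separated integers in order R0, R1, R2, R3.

Answer: 5 0 0 0

Derivation:
Op 1: inc R1 by 3 -> R1=(0,3,0,0) value=3
Op 2: inc R0 by 5 -> R0=(5,0,0,0) value=5
Op 3: merge R3<->R0 -> R3=(5,0,0,0) R0=(5,0,0,0)
Op 4: inc R1 by 1 -> R1=(0,4,0,0) value=4
Op 5: inc R0 by 2 -> R0=(7,0,0,0) value=7
Op 6: merge R1<->R0 -> R1=(7,4,0,0) R0=(7,4,0,0)
Op 7: inc R0 by 4 -> R0=(11,4,0,0) value=15
Op 8: inc R1 by 5 -> R1=(7,9,0,0) value=16
Op 9: merge R2<->R0 -> R2=(11,4,0,0) R0=(11,4,0,0)
Op 10: merge R2<->R1 -> R2=(11,9,0,0) R1=(11,9,0,0)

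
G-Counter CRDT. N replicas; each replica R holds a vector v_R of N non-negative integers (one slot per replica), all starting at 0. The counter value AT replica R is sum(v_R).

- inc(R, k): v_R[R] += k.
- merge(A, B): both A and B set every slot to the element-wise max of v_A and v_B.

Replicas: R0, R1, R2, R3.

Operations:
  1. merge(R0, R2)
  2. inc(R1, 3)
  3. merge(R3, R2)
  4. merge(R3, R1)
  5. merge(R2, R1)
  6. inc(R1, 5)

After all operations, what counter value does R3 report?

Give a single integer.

Answer: 3

Derivation:
Op 1: merge R0<->R2 -> R0=(0,0,0,0) R2=(0,0,0,0)
Op 2: inc R1 by 3 -> R1=(0,3,0,0) value=3
Op 3: merge R3<->R2 -> R3=(0,0,0,0) R2=(0,0,0,0)
Op 4: merge R3<->R1 -> R3=(0,3,0,0) R1=(0,3,0,0)
Op 5: merge R2<->R1 -> R2=(0,3,0,0) R1=(0,3,0,0)
Op 6: inc R1 by 5 -> R1=(0,8,0,0) value=8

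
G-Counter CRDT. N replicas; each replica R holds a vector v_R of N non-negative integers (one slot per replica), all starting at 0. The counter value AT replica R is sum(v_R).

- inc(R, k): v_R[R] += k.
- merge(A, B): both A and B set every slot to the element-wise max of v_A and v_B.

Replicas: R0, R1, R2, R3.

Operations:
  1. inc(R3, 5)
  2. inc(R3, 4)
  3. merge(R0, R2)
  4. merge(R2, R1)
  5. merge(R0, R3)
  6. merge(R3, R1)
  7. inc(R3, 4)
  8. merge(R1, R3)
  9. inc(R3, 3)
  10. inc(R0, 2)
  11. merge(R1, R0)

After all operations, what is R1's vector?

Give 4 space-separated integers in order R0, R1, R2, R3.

Answer: 2 0 0 13

Derivation:
Op 1: inc R3 by 5 -> R3=(0,0,0,5) value=5
Op 2: inc R3 by 4 -> R3=(0,0,0,9) value=9
Op 3: merge R0<->R2 -> R0=(0,0,0,0) R2=(0,0,0,0)
Op 4: merge R2<->R1 -> R2=(0,0,0,0) R1=(0,0,0,0)
Op 5: merge R0<->R3 -> R0=(0,0,0,9) R3=(0,0,0,9)
Op 6: merge R3<->R1 -> R3=(0,0,0,9) R1=(0,0,0,9)
Op 7: inc R3 by 4 -> R3=(0,0,0,13) value=13
Op 8: merge R1<->R3 -> R1=(0,0,0,13) R3=(0,0,0,13)
Op 9: inc R3 by 3 -> R3=(0,0,0,16) value=16
Op 10: inc R0 by 2 -> R0=(2,0,0,9) value=11
Op 11: merge R1<->R0 -> R1=(2,0,0,13) R0=(2,0,0,13)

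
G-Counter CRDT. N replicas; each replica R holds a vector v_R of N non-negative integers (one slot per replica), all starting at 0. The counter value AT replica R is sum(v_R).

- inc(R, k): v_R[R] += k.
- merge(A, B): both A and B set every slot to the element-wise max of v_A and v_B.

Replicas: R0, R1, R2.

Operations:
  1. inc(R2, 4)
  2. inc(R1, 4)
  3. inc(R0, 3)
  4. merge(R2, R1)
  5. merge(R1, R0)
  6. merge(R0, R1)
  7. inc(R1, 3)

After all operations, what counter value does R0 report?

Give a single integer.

Answer: 11

Derivation:
Op 1: inc R2 by 4 -> R2=(0,0,4) value=4
Op 2: inc R1 by 4 -> R1=(0,4,0) value=4
Op 3: inc R0 by 3 -> R0=(3,0,0) value=3
Op 4: merge R2<->R1 -> R2=(0,4,4) R1=(0,4,4)
Op 5: merge R1<->R0 -> R1=(3,4,4) R0=(3,4,4)
Op 6: merge R0<->R1 -> R0=(3,4,4) R1=(3,4,4)
Op 7: inc R1 by 3 -> R1=(3,7,4) value=14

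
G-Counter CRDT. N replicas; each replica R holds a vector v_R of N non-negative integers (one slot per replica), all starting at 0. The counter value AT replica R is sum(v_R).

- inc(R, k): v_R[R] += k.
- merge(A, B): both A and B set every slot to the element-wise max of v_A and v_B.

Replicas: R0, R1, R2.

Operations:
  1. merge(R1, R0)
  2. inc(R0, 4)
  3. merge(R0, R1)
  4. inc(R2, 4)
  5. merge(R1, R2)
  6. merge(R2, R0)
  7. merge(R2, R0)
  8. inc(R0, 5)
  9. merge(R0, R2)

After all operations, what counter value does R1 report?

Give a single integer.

Op 1: merge R1<->R0 -> R1=(0,0,0) R0=(0,0,0)
Op 2: inc R0 by 4 -> R0=(4,0,0) value=4
Op 3: merge R0<->R1 -> R0=(4,0,0) R1=(4,0,0)
Op 4: inc R2 by 4 -> R2=(0,0,4) value=4
Op 5: merge R1<->R2 -> R1=(4,0,4) R2=(4,0,4)
Op 6: merge R2<->R0 -> R2=(4,0,4) R0=(4,0,4)
Op 7: merge R2<->R0 -> R2=(4,0,4) R0=(4,0,4)
Op 8: inc R0 by 5 -> R0=(9,0,4) value=13
Op 9: merge R0<->R2 -> R0=(9,0,4) R2=(9,0,4)

Answer: 8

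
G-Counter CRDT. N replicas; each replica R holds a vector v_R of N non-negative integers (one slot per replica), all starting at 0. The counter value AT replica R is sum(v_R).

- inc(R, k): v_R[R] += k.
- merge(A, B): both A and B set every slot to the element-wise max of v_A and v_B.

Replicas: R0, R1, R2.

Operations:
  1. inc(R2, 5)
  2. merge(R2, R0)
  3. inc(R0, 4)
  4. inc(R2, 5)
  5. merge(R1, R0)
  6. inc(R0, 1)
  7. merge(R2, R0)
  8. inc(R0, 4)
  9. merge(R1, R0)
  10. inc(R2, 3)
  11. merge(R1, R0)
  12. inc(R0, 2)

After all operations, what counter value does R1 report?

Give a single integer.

Answer: 19

Derivation:
Op 1: inc R2 by 5 -> R2=(0,0,5) value=5
Op 2: merge R2<->R0 -> R2=(0,0,5) R0=(0,0,5)
Op 3: inc R0 by 4 -> R0=(4,0,5) value=9
Op 4: inc R2 by 5 -> R2=(0,0,10) value=10
Op 5: merge R1<->R0 -> R1=(4,0,5) R0=(4,0,5)
Op 6: inc R0 by 1 -> R0=(5,0,5) value=10
Op 7: merge R2<->R0 -> R2=(5,0,10) R0=(5,0,10)
Op 8: inc R0 by 4 -> R0=(9,0,10) value=19
Op 9: merge R1<->R0 -> R1=(9,0,10) R0=(9,0,10)
Op 10: inc R2 by 3 -> R2=(5,0,13) value=18
Op 11: merge R1<->R0 -> R1=(9,0,10) R0=(9,0,10)
Op 12: inc R0 by 2 -> R0=(11,0,10) value=21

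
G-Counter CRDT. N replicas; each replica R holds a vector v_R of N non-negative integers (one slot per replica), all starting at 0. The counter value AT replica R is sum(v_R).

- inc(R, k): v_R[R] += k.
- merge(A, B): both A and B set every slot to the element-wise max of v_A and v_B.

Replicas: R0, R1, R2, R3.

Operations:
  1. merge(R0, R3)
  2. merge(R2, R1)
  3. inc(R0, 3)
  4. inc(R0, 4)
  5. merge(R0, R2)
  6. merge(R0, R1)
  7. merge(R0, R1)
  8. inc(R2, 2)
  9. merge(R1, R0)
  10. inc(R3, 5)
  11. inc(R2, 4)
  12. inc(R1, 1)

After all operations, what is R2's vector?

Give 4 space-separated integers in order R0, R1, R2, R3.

Op 1: merge R0<->R3 -> R0=(0,0,0,0) R3=(0,0,0,0)
Op 2: merge R2<->R1 -> R2=(0,0,0,0) R1=(0,0,0,0)
Op 3: inc R0 by 3 -> R0=(3,0,0,0) value=3
Op 4: inc R0 by 4 -> R0=(7,0,0,0) value=7
Op 5: merge R0<->R2 -> R0=(7,0,0,0) R2=(7,0,0,0)
Op 6: merge R0<->R1 -> R0=(7,0,0,0) R1=(7,0,0,0)
Op 7: merge R0<->R1 -> R0=(7,0,0,0) R1=(7,0,0,0)
Op 8: inc R2 by 2 -> R2=(7,0,2,0) value=9
Op 9: merge R1<->R0 -> R1=(7,0,0,0) R0=(7,0,0,0)
Op 10: inc R3 by 5 -> R3=(0,0,0,5) value=5
Op 11: inc R2 by 4 -> R2=(7,0,6,0) value=13
Op 12: inc R1 by 1 -> R1=(7,1,0,0) value=8

Answer: 7 0 6 0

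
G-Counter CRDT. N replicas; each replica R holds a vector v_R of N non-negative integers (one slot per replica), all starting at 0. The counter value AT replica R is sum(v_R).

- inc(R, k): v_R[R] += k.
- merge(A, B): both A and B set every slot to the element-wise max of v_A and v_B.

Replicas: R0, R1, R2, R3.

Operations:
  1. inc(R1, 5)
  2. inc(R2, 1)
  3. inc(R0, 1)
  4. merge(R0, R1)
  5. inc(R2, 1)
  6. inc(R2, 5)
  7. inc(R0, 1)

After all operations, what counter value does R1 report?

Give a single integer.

Answer: 6

Derivation:
Op 1: inc R1 by 5 -> R1=(0,5,0,0) value=5
Op 2: inc R2 by 1 -> R2=(0,0,1,0) value=1
Op 3: inc R0 by 1 -> R0=(1,0,0,0) value=1
Op 4: merge R0<->R1 -> R0=(1,5,0,0) R1=(1,5,0,0)
Op 5: inc R2 by 1 -> R2=(0,0,2,0) value=2
Op 6: inc R2 by 5 -> R2=(0,0,7,0) value=7
Op 7: inc R0 by 1 -> R0=(2,5,0,0) value=7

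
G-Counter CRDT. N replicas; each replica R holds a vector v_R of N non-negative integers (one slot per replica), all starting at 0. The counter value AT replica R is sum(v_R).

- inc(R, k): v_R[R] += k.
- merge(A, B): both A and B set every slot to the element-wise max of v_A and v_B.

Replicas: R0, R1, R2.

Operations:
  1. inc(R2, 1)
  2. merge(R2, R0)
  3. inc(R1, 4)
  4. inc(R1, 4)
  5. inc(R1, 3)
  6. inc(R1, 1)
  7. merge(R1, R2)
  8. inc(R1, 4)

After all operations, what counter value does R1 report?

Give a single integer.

Answer: 17

Derivation:
Op 1: inc R2 by 1 -> R2=(0,0,1) value=1
Op 2: merge R2<->R0 -> R2=(0,0,1) R0=(0,0,1)
Op 3: inc R1 by 4 -> R1=(0,4,0) value=4
Op 4: inc R1 by 4 -> R1=(0,8,0) value=8
Op 5: inc R1 by 3 -> R1=(0,11,0) value=11
Op 6: inc R1 by 1 -> R1=(0,12,0) value=12
Op 7: merge R1<->R2 -> R1=(0,12,1) R2=(0,12,1)
Op 8: inc R1 by 4 -> R1=(0,16,1) value=17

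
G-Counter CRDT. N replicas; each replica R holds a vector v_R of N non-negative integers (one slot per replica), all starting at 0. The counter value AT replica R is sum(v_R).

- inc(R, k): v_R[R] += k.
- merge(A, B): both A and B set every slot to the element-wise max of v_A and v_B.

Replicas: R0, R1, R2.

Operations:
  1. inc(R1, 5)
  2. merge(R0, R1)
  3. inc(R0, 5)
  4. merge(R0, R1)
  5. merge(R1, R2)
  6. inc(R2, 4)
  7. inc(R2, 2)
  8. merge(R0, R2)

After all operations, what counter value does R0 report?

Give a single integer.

Answer: 16

Derivation:
Op 1: inc R1 by 5 -> R1=(0,5,0) value=5
Op 2: merge R0<->R1 -> R0=(0,5,0) R1=(0,5,0)
Op 3: inc R0 by 5 -> R0=(5,5,0) value=10
Op 4: merge R0<->R1 -> R0=(5,5,0) R1=(5,5,0)
Op 5: merge R1<->R2 -> R1=(5,5,0) R2=(5,5,0)
Op 6: inc R2 by 4 -> R2=(5,5,4) value=14
Op 7: inc R2 by 2 -> R2=(5,5,6) value=16
Op 8: merge R0<->R2 -> R0=(5,5,6) R2=(5,5,6)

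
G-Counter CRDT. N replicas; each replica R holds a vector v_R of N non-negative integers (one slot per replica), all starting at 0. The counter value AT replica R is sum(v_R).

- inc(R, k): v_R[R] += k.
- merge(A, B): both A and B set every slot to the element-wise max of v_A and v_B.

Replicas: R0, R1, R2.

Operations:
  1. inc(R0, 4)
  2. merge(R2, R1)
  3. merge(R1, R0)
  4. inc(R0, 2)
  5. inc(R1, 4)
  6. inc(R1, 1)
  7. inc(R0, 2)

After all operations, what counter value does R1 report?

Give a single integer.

Answer: 9

Derivation:
Op 1: inc R0 by 4 -> R0=(4,0,0) value=4
Op 2: merge R2<->R1 -> R2=(0,0,0) R1=(0,0,0)
Op 3: merge R1<->R0 -> R1=(4,0,0) R0=(4,0,0)
Op 4: inc R0 by 2 -> R0=(6,0,0) value=6
Op 5: inc R1 by 4 -> R1=(4,4,0) value=8
Op 6: inc R1 by 1 -> R1=(4,5,0) value=9
Op 7: inc R0 by 2 -> R0=(8,0,0) value=8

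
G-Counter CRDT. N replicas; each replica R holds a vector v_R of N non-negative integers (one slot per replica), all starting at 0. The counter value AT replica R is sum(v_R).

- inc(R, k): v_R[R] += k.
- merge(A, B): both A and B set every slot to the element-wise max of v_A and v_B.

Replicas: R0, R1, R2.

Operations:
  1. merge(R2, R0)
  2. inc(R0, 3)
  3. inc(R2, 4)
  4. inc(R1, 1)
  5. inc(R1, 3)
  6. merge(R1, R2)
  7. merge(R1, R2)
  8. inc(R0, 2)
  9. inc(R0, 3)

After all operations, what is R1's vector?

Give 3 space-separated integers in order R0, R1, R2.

Op 1: merge R2<->R0 -> R2=(0,0,0) R0=(0,0,0)
Op 2: inc R0 by 3 -> R0=(3,0,0) value=3
Op 3: inc R2 by 4 -> R2=(0,0,4) value=4
Op 4: inc R1 by 1 -> R1=(0,1,0) value=1
Op 5: inc R1 by 3 -> R1=(0,4,0) value=4
Op 6: merge R1<->R2 -> R1=(0,4,4) R2=(0,4,4)
Op 7: merge R1<->R2 -> R1=(0,4,4) R2=(0,4,4)
Op 8: inc R0 by 2 -> R0=(5,0,0) value=5
Op 9: inc R0 by 3 -> R0=(8,0,0) value=8

Answer: 0 4 4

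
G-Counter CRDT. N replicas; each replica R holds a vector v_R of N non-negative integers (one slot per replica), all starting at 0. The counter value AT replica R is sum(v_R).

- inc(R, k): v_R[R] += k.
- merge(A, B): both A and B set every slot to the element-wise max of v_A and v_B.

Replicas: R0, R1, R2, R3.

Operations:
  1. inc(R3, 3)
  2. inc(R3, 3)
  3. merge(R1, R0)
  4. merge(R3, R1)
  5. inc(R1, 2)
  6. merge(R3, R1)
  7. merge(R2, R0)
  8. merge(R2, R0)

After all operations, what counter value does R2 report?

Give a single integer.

Op 1: inc R3 by 3 -> R3=(0,0,0,3) value=3
Op 2: inc R3 by 3 -> R3=(0,0,0,6) value=6
Op 3: merge R1<->R0 -> R1=(0,0,0,0) R0=(0,0,0,0)
Op 4: merge R3<->R1 -> R3=(0,0,0,6) R1=(0,0,0,6)
Op 5: inc R1 by 2 -> R1=(0,2,0,6) value=8
Op 6: merge R3<->R1 -> R3=(0,2,0,6) R1=(0,2,0,6)
Op 7: merge R2<->R0 -> R2=(0,0,0,0) R0=(0,0,0,0)
Op 8: merge R2<->R0 -> R2=(0,0,0,0) R0=(0,0,0,0)

Answer: 0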